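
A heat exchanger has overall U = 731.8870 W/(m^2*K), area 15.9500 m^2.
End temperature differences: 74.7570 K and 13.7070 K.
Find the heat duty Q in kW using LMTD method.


LMTD = 35.9893 K
Q = 731.8870 * 15.9500 * 35.9893 = 420124.9349 W = 420.1249 kW

420.1249 kW


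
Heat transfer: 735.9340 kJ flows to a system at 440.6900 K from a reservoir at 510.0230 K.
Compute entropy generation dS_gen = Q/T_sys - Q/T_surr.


dS_sys = 735.9340/440.6900 = 1.6700 kJ/K
dS_surr = -735.9340/510.0230 = -1.4429 kJ/K
dS_gen = 1.6700 - 1.4429 = 0.2270 kJ/K (irreversible)

dS_gen = 0.2270 kJ/K, irreversible


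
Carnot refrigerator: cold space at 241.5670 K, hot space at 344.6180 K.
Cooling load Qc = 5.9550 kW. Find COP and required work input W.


COP = 241.5670 / 103.0510 = 2.3441
W = 5.9550 / 2.3441 = 2.5404 kW

COP = 2.3441, W = 2.5404 kW


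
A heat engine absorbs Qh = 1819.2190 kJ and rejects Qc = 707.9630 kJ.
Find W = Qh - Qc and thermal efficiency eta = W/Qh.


W = 1819.2190 - 707.9630 = 1111.2560 kJ
eta = 1111.2560 / 1819.2190 = 0.6108 = 61.0842%

W = 1111.2560 kJ, eta = 61.0842%


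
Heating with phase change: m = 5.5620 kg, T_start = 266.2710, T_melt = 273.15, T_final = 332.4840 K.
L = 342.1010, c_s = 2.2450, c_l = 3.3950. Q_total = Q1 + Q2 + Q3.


Q1 (sensible, solid) = 5.5620 * 2.2450 * 6.8790 = 85.8959 kJ
Q2 (latent) = 5.5620 * 342.1010 = 1902.7658 kJ
Q3 (sensible, liquid) = 5.5620 * 3.3950 * 59.3340 = 1120.4033 kJ
Q_total = 3109.0650 kJ

3109.0650 kJ


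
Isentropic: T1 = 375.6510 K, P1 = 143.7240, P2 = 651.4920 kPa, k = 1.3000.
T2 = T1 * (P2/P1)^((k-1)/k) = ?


(k-1)/k = 0.2308
(P2/P1)^exp = 1.4173
T2 = 375.6510 * 1.4173 = 532.4230 K

532.4230 K


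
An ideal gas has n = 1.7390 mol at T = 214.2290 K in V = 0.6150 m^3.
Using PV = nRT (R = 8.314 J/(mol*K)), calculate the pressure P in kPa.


P = nRT/V = 1.7390 * 8.314 * 214.2290 / 0.6150
= 3097.3327 / 0.6150 = 5036.3134 Pa = 5.0363 kPa

5.0363 kPa


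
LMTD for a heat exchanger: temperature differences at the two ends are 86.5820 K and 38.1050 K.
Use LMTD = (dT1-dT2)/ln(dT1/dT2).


dT1/dT2 = 2.2722
ln(dT1/dT2) = 0.8207
LMTD = 48.4770 / 0.8207 = 59.0645 K

59.0645 K


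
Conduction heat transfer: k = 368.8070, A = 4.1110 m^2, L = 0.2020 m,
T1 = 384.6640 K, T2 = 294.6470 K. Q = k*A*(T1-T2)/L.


dT = 90.0170 K
Q = 368.8070 * 4.1110 * 90.0170 / 0.2020 = 675646.9146 W

675646.9146 W


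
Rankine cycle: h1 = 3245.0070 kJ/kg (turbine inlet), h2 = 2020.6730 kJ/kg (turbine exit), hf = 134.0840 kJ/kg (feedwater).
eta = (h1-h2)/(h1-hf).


W = 1224.3340 kJ/kg
Q_in = 3110.9230 kJ/kg
eta = 0.3936 = 39.3560%

eta = 39.3560%


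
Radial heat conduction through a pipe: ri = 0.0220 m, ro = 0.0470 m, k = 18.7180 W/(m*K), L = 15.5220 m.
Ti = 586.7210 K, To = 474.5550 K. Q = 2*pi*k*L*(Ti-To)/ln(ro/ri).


dT = 112.1660 K
ln(ro/ri) = 0.7591
Q = 2*pi*18.7180*15.5220*112.1660 / 0.7591 = 269740.5794 W

269740.5794 W


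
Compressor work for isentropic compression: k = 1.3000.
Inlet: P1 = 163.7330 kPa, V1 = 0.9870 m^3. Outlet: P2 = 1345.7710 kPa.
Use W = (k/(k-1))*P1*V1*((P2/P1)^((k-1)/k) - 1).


(k-1)/k = 0.2308
(P2/P1)^exp = 1.6260
W = 4.3333 * 163.7330 * 0.9870 * (1.6260 - 1) = 438.3665 kJ

438.3665 kJ


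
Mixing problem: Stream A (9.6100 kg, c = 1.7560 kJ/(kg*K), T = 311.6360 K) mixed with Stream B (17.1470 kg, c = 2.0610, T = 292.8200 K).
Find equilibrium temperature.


num = 15607.1565
den = 52.2151
Tf = 298.9011 K

298.9011 K


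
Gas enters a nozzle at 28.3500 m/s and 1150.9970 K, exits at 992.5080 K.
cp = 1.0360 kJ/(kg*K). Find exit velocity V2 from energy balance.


dT = 158.4890 K
2*cp*1000*dT = 328389.2080
V1^2 = 803.7225
V2 = sqrt(329192.9305) = 573.7534 m/s

573.7534 m/s


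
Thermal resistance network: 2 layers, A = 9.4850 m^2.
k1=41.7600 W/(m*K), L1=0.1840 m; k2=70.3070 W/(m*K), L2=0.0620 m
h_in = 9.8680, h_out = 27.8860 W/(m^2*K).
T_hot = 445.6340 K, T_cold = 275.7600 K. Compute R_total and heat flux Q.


R_conv_in = 1/(9.8680*9.4850) = 0.0107
R_1 = 0.1840/(41.7600*9.4850) = 0.0005
R_2 = 0.0620/(70.3070*9.4850) = 9.2973e-05
R_conv_out = 1/(27.8860*9.4850) = 0.0038
R_total = 0.0150 K/W
Q = 169.8740 / 0.0150 = 11308.1690 W

R_total = 0.0150 K/W, Q = 11308.1690 W


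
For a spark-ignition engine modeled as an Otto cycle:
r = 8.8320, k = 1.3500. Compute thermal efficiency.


r^(k-1) = 2.1435
eta = 1 - 1/2.1435 = 0.5335 = 53.3470%

53.3470%


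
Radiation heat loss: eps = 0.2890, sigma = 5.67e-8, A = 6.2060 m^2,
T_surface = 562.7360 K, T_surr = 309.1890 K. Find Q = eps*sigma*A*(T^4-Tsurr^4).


T^4 = 1.0028e+11
Tsurr^4 = 9.1389e+09
Q = 0.2890 * 5.67e-8 * 6.2060 * 9.1142e+10 = 9268.5466 W

9268.5466 W


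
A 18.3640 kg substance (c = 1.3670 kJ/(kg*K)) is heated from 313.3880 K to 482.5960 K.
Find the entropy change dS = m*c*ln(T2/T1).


T2/T1 = 1.5399
ln(T2/T1) = 0.4317
dS = 18.3640 * 1.3670 * 0.4317 = 10.8382 kJ/K

10.8382 kJ/K


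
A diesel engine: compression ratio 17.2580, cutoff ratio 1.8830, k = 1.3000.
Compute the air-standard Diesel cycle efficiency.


r^(k-1) = 2.3502
rc^k = 2.2767
eta = 0.5268 = 52.6754%

52.6754%


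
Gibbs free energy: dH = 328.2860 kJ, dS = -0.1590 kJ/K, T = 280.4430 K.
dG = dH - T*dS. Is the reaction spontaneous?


T*dS = 280.4430 * -0.1590 = -44.5904 kJ
dG = 328.2860 + 44.5904 = 372.8764 kJ (non-spontaneous)

dG = 372.8764 kJ, non-spontaneous


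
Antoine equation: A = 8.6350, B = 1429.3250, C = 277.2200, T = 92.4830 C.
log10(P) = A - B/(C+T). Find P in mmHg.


C+T = 369.7030
B/(C+T) = 3.8661
log10(P) = 8.6350 - 3.8661 = 4.7689
P = 10^4.7689 = 58729.4719 mmHg

58729.4719 mmHg


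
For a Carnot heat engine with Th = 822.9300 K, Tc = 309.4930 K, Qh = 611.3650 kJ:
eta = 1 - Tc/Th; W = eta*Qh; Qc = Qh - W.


eta = 1 - 309.4930/822.9300 = 0.6239
W = 0.6239 * 611.3650 = 381.4388 kJ
Qc = 611.3650 - 381.4388 = 229.9262 kJ

eta = 62.3913%, W = 381.4388 kJ, Qc = 229.9262 kJ


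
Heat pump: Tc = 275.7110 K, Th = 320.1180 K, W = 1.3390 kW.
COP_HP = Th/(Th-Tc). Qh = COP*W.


COP = 320.1180 / 44.4070 = 7.2087
Qh = 7.2087 * 1.3390 = 9.6525 kW

COP = 7.2087, Qh = 9.6525 kW


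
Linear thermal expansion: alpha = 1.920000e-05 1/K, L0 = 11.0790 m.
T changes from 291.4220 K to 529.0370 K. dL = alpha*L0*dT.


dT = 237.6150 K
dL = 1.920000e-05 * 11.0790 * 237.6150 = 0.050545 m
L_final = 11.129545 m

dL = 0.050545 m


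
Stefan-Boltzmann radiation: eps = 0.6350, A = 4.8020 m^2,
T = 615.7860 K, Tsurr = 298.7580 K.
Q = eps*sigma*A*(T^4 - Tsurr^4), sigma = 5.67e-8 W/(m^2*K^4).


T^4 = 1.4379e+11
Tsurr^4 = 7.9667e+09
Q = 0.6350 * 5.67e-8 * 4.8020 * 1.3582e+11 = 23482.4411 W

23482.4411 W


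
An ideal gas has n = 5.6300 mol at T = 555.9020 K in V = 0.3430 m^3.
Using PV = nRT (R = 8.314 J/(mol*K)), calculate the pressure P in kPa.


P = nRT/V = 5.6300 * 8.314 * 555.9020 / 0.3430
= 26020.5608 / 0.3430 = 75861.6932 Pa = 75.8617 kPa

75.8617 kPa


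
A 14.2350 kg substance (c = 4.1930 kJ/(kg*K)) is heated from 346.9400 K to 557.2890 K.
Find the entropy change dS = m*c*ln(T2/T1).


T2/T1 = 1.6063
ln(T2/T1) = 0.4739
dS = 14.2350 * 4.1930 * 0.4739 = 28.2878 kJ/K

28.2878 kJ/K


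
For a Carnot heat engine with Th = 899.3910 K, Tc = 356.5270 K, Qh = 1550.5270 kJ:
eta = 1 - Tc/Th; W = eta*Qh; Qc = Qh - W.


eta = 1 - 356.5270/899.3910 = 0.6036
W = 0.6036 * 1550.5270 = 935.8836 kJ
Qc = 1550.5270 - 935.8836 = 614.6434 kJ

eta = 60.3591%, W = 935.8836 kJ, Qc = 614.6434 kJ


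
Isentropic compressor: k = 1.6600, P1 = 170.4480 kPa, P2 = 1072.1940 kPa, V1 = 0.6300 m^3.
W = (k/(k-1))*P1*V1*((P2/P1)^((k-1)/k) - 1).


(k-1)/k = 0.3976
(P2/P1)^exp = 2.0775
W = 2.5152 * 170.4480 * 0.6300 * (2.0775 - 1) = 291.0231 kJ

291.0231 kJ


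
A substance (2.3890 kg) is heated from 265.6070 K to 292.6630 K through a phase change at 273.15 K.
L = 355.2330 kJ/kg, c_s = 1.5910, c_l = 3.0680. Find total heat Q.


Q1 (sensible, solid) = 2.3890 * 1.5910 * 7.5430 = 28.6702 kJ
Q2 (latent) = 2.3890 * 355.2330 = 848.6516 kJ
Q3 (sensible, liquid) = 2.3890 * 3.0680 * 19.5130 = 143.0196 kJ
Q_total = 1020.3414 kJ

1020.3414 kJ


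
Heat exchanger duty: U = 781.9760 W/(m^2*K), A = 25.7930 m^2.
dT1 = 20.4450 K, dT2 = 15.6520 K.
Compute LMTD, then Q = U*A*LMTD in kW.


LMTD = 17.9419 K
Q = 781.9760 * 25.7930 * 17.9419 = 361879.8149 W = 361.8798 kW

361.8798 kW


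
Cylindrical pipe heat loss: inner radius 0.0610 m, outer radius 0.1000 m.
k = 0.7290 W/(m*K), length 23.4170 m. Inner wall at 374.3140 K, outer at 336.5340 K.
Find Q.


dT = 37.7800 K
ln(ro/ri) = 0.4943
Q = 2*pi*0.7290*23.4170*37.7800 / 0.4943 = 8198.1003 W

8198.1003 W


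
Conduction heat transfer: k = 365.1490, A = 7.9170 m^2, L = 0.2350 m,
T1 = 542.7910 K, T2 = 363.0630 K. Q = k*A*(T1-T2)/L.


dT = 179.7280 K
Q = 365.1490 * 7.9170 * 179.7280 / 0.2350 = 2210948.5673 W

2210948.5673 W


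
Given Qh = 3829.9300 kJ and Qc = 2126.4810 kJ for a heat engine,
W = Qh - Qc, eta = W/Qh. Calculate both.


W = 3829.9300 - 2126.4810 = 1703.4490 kJ
eta = 1703.4490 / 3829.9300 = 0.4448 = 44.4773%

W = 1703.4490 kJ, eta = 44.4773%


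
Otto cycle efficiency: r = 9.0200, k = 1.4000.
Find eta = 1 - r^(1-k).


r^(k-1) = 2.4104
eta = 1 - 1/2.4104 = 0.5851 = 58.5125%

58.5125%


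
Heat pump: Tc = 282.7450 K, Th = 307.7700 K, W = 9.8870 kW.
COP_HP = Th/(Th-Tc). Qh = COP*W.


COP = 307.7700 / 25.0250 = 12.2985
Qh = 12.2985 * 9.8870 = 121.5953 kW

COP = 12.2985, Qh = 121.5953 kW


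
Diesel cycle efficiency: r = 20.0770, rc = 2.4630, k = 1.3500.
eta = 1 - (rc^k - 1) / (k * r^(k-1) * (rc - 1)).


r^(k-1) = 2.8572
rc^k = 3.3766
eta = 0.5789 = 57.8857%

57.8857%


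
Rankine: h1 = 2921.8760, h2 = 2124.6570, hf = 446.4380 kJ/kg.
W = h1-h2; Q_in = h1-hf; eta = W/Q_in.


W = 797.2190 kJ/kg
Q_in = 2475.4380 kJ/kg
eta = 0.3221 = 32.2052%

eta = 32.2052%


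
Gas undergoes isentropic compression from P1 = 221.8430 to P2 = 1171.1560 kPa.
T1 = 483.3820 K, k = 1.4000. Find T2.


(k-1)/k = 0.2857
(P2/P1)^exp = 1.6086
T2 = 483.3820 * 1.6086 = 777.5687 K

777.5687 K


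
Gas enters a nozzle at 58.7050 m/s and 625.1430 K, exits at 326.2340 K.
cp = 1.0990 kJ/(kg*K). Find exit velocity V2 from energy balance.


dT = 298.9090 K
2*cp*1000*dT = 657001.9820
V1^2 = 3446.2770
V2 = sqrt(660448.2590) = 812.6797 m/s

812.6797 m/s


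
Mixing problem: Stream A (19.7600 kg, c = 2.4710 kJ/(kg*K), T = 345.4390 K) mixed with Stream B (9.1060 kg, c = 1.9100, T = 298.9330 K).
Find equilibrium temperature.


num = 22065.9165
den = 66.2194
Tf = 333.2242 K

333.2242 K


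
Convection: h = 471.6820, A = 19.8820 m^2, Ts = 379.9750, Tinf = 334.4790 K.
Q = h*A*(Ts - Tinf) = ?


dT = 45.4960 K
Q = 471.6820 * 19.8820 * 45.4960 = 426660.6474 W

426660.6474 W


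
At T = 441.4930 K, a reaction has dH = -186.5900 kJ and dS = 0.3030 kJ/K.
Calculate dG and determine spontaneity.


T*dS = 441.4930 * 0.3030 = 133.7724 kJ
dG = -186.5900 - 133.7724 = -320.3624 kJ (spontaneous)

dG = -320.3624 kJ, spontaneous


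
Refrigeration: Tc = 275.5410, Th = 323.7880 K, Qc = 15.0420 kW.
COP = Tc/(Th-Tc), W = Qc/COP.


COP = 275.5410 / 48.2470 = 5.7110
W = 15.0420 / 5.7110 = 2.6338 kW

COP = 5.7110, W = 2.6338 kW


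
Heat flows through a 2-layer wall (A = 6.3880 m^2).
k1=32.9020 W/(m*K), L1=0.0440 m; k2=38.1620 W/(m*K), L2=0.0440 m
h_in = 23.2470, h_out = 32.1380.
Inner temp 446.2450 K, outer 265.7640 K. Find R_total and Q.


R_conv_in = 1/(23.2470*6.3880) = 0.0067
R_1 = 0.0440/(32.9020*6.3880) = 0.0002
R_2 = 0.0440/(38.1620*6.3880) = 0.0002
R_conv_out = 1/(32.1380*6.3880) = 0.0049
R_total = 0.0120 K/W
Q = 180.4810 / 0.0120 = 15046.6786 W

R_total = 0.0120 K/W, Q = 15046.6786 W


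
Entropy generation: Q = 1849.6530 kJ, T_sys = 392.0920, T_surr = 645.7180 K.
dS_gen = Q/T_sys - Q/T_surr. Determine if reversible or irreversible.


dS_sys = 1849.6530/392.0920 = 4.7174 kJ/K
dS_surr = -1849.6530/645.7180 = -2.8645 kJ/K
dS_gen = 4.7174 - 2.8645 = 1.8529 kJ/K (irreversible)

dS_gen = 1.8529 kJ/K, irreversible


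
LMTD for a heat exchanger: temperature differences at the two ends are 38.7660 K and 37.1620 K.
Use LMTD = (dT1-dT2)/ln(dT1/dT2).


dT1/dT2 = 1.0432
ln(dT1/dT2) = 0.0423
LMTD = 1.6040 / 0.0423 = 37.9584 K

37.9584 K


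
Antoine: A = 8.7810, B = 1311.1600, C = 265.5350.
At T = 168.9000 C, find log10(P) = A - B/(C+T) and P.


C+T = 434.4350
B/(C+T) = 3.0181
log10(P) = 8.7810 - 3.0181 = 5.7629
P = 10^5.7629 = 579320.6967 mmHg

579320.6967 mmHg


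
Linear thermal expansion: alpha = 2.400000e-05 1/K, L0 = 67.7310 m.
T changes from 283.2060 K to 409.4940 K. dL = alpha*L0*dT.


dT = 126.2880 K
dL = 2.400000e-05 * 67.7310 * 126.2880 = 0.205287 m
L_final = 67.936287 m

dL = 0.205287 m


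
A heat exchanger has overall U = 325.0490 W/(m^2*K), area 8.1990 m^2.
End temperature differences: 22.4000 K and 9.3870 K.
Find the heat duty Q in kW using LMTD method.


LMTD = 14.9620 K
Q = 325.0490 * 8.1990 * 14.9620 = 39874.9453 W = 39.8749 kW

39.8749 kW


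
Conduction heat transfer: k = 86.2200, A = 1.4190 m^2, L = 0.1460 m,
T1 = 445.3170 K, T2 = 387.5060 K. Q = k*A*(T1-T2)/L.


dT = 57.8110 K
Q = 86.2200 * 1.4190 * 57.8110 / 0.1460 = 48444.8973 W

48444.8973 W


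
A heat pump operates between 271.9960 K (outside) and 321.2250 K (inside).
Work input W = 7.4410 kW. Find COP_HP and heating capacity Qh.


COP = 321.2250 / 49.2290 = 6.5251
Qh = 6.5251 * 7.4410 = 48.5534 kW

COP = 6.5251, Qh = 48.5534 kW


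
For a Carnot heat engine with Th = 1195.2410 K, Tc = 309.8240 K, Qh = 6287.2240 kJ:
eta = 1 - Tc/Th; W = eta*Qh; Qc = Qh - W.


eta = 1 - 309.8240/1195.2410 = 0.7408
W = 0.7408 * 6287.2240 = 4657.4833 kJ
Qc = 6287.2240 - 4657.4833 = 1629.7407 kJ

eta = 74.0785%, W = 4657.4833 kJ, Qc = 1629.7407 kJ


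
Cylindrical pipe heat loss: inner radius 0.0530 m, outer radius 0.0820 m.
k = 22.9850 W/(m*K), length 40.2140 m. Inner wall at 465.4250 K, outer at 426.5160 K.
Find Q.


dT = 38.9090 K
ln(ro/ri) = 0.4364
Q = 2*pi*22.9850*40.2140*38.9090 / 0.4364 = 517773.4489 W

517773.4489 W


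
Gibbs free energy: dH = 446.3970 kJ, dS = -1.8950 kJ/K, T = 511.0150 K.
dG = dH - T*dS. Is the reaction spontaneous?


T*dS = 511.0150 * -1.8950 = -968.3734 kJ
dG = 446.3970 + 968.3734 = 1414.7704 kJ (non-spontaneous)

dG = 1414.7704 kJ, non-spontaneous


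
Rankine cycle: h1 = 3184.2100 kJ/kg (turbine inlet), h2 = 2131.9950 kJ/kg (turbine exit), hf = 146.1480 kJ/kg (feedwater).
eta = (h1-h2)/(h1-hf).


W = 1052.2150 kJ/kg
Q_in = 3038.0620 kJ/kg
eta = 0.3463 = 34.6344%

eta = 34.6344%


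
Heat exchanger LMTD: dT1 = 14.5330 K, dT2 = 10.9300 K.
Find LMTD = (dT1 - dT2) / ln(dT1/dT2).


dT1/dT2 = 1.3296
ln(dT1/dT2) = 0.2849
LMTD = 3.6030 / 0.2849 = 12.6461 K

12.6461 K


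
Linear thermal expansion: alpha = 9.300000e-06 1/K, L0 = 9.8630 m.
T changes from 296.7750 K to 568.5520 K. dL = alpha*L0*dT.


dT = 271.7770 K
dL = 9.300000e-06 * 9.8630 * 271.7770 = 0.024929 m
L_final = 9.887929 m

dL = 0.024929 m


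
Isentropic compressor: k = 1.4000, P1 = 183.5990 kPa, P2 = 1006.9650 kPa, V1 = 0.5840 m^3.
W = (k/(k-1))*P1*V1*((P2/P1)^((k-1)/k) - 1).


(k-1)/k = 0.2857
(P2/P1)^exp = 1.6262
W = 3.5000 * 183.5990 * 0.5840 * (1.6262 - 1) = 235.0122 kJ

235.0122 kJ


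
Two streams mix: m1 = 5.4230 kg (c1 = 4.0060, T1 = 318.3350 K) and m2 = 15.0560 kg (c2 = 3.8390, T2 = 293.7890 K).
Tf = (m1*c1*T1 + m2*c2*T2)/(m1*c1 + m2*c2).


num = 23896.6803
den = 79.5245
Tf = 300.4945 K

300.4945 K


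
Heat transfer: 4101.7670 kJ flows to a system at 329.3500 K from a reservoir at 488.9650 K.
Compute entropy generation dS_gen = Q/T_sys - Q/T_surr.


dS_sys = 4101.7670/329.3500 = 12.4541 kJ/K
dS_surr = -4101.7670/488.9650 = -8.3887 kJ/K
dS_gen = 12.4541 - 8.3887 = 4.0655 kJ/K (irreversible)

dS_gen = 4.0655 kJ/K, irreversible


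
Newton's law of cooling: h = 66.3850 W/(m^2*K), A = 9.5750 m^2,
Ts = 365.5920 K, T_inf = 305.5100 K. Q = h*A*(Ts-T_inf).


dT = 60.0820 K
Q = 66.3850 * 9.5750 * 60.0820 = 38190.3047 W

38190.3047 W


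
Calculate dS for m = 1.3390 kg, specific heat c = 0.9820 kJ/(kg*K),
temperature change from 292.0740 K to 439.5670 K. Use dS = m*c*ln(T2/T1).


T2/T1 = 1.5050
ln(T2/T1) = 0.4088
dS = 1.3390 * 0.9820 * 0.4088 = 0.5375 kJ/K

0.5375 kJ/K


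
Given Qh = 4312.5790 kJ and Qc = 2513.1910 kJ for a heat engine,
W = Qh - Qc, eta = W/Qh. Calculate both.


W = 4312.5790 - 2513.1910 = 1799.3880 kJ
eta = 1799.3880 / 4312.5790 = 0.4172 = 41.7242%

W = 1799.3880 kJ, eta = 41.7242%


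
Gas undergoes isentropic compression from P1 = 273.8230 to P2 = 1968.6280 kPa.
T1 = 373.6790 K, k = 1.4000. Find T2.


(k-1)/k = 0.2857
(P2/P1)^exp = 1.7570
T2 = 373.6790 * 1.7570 = 656.5508 K

656.5508 K


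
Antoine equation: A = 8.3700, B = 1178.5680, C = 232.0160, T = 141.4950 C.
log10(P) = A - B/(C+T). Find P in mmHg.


C+T = 373.5110
B/(C+T) = 3.1554
log10(P) = 8.3700 - 3.1554 = 5.2146
P = 10^5.2146 = 163916.6425 mmHg

163916.6425 mmHg


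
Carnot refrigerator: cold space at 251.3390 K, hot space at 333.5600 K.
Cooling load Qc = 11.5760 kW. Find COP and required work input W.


COP = 251.3390 / 82.2210 = 3.0569
W = 11.5760 / 3.0569 = 3.7869 kW

COP = 3.0569, W = 3.7869 kW


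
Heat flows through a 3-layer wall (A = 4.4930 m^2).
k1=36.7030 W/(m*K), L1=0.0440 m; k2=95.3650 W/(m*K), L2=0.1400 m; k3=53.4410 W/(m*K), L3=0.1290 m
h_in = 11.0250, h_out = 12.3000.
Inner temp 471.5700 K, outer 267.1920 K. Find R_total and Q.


R_conv_in = 1/(11.0250*4.4930) = 0.0202
R_1 = 0.0440/(36.7030*4.4930) = 0.0003
R_2 = 0.1400/(95.3650*4.4930) = 0.0003
R_3 = 0.1290/(53.4410*4.4930) = 0.0005
R_conv_out = 1/(12.3000*4.4930) = 0.0181
R_total = 0.0394 K/W
Q = 204.3780 / 0.0394 = 5185.4927 W

R_total = 0.0394 K/W, Q = 5185.4927 W


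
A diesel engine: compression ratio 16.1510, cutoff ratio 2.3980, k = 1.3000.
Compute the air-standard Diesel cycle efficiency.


r^(k-1) = 2.3039
rc^k = 3.1175
eta = 0.4943 = 49.4281%

49.4281%


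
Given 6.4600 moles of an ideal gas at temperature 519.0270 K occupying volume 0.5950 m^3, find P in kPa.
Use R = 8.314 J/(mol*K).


P = nRT/V = 6.4600 * 8.314 * 519.0270 / 0.5950
= 27876.1305 / 0.5950 = 46850.6395 Pa = 46.8506 kPa

46.8506 kPa


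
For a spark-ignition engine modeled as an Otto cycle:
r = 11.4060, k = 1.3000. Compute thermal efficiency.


r^(k-1) = 2.0756
eta = 1 - 1/2.0756 = 0.5182 = 51.8208%

51.8208%


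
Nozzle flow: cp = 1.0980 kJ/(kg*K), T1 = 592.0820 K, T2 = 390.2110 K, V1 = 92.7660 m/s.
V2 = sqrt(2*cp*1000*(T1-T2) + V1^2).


dT = 201.8710 K
2*cp*1000*dT = 443308.7160
V1^2 = 8605.5308
V2 = sqrt(451914.2468) = 672.2457 m/s

672.2457 m/s


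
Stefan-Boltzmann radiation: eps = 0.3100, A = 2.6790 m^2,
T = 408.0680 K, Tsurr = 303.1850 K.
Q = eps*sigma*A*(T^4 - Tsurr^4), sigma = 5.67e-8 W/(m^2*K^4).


T^4 = 2.7729e+10
Tsurr^4 = 8.4495e+09
Q = 0.3100 * 5.67e-8 * 2.6790 * 1.9279e+10 = 907.8362 W

907.8362 W


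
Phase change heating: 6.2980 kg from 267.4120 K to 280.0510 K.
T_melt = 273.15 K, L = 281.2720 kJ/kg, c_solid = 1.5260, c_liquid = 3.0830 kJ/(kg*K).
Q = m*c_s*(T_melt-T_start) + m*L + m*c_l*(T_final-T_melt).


Q1 (sensible, solid) = 6.2980 * 1.5260 * 5.7380 = 55.1465 kJ
Q2 (latent) = 6.2980 * 281.2720 = 1771.4511 kJ
Q3 (sensible, liquid) = 6.2980 * 3.0830 * 6.9010 = 133.9949 kJ
Q_total = 1960.5924 kJ

1960.5924 kJ


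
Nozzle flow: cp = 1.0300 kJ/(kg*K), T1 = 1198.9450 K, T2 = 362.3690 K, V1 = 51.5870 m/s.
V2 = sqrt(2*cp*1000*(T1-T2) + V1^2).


dT = 836.5760 K
2*cp*1000*dT = 1723346.5600
V1^2 = 2661.2186
V2 = sqrt(1726007.7786) = 1313.7762 m/s

1313.7762 m/s


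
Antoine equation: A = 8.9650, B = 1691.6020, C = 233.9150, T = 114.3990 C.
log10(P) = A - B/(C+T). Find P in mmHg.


C+T = 348.3140
B/(C+T) = 4.8565
log10(P) = 8.9650 - 4.8565 = 4.1085
P = 10^4.1085 = 12836.7997 mmHg

12836.7997 mmHg


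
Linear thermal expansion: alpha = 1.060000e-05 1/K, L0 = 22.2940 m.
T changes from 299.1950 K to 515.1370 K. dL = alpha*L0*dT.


dT = 215.9420 K
dL = 1.060000e-05 * 22.2940 * 215.9420 = 0.051031 m
L_final = 22.345031 m

dL = 0.051031 m


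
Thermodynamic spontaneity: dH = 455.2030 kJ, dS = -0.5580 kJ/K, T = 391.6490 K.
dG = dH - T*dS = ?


T*dS = 391.6490 * -0.5580 = -218.5401 kJ
dG = 455.2030 + 218.5401 = 673.7431 kJ (non-spontaneous)

dG = 673.7431 kJ, non-spontaneous


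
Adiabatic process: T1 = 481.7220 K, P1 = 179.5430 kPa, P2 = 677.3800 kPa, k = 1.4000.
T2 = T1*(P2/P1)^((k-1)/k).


(k-1)/k = 0.2857
(P2/P1)^exp = 1.4614
T2 = 481.7220 * 1.4614 = 703.9756 K

703.9756 K


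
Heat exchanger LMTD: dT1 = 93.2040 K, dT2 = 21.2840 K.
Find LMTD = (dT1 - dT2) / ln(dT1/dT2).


dT1/dT2 = 4.3791
ln(dT1/dT2) = 1.4768
LMTD = 71.9200 / 1.4768 = 48.6987 K

48.6987 K


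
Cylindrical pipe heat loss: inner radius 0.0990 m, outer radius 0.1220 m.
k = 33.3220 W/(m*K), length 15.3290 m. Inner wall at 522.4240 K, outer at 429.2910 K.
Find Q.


dT = 93.1330 K
ln(ro/ri) = 0.2089
Q = 2*pi*33.3220*15.3290*93.1330 / 0.2089 = 1430827.9720 W

1430827.9720 W


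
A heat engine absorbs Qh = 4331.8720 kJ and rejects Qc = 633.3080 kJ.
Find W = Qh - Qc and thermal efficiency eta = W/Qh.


W = 4331.8720 - 633.3080 = 3698.5640 kJ
eta = 3698.5640 / 4331.8720 = 0.8538 = 85.3803%

W = 3698.5640 kJ, eta = 85.3803%


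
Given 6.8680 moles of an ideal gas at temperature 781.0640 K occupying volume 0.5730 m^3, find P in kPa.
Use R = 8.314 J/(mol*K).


P = nRT/V = 6.8680 * 8.314 * 781.0640 / 0.5730
= 44599.1855 / 0.5730 = 77834.5298 Pa = 77.8345 kPa

77.8345 kPa


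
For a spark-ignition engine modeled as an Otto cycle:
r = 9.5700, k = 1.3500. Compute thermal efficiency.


r^(k-1) = 2.2045
eta = 1 - 1/2.2045 = 0.5464 = 54.6392%

54.6392%


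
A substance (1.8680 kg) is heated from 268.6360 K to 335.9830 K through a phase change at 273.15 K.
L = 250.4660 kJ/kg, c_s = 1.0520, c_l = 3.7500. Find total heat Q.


Q1 (sensible, solid) = 1.8680 * 1.0520 * 4.5140 = 8.8706 kJ
Q2 (latent) = 1.8680 * 250.4660 = 467.8705 kJ
Q3 (sensible, liquid) = 1.8680 * 3.7500 * 62.8330 = 440.1452 kJ
Q_total = 916.8863 kJ

916.8863 kJ


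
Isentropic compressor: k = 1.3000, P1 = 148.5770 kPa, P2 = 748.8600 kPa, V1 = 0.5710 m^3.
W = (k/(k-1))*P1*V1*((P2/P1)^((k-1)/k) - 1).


(k-1)/k = 0.2308
(P2/P1)^exp = 1.4525
W = 4.3333 * 148.5770 * 0.5710 * (1.4525 - 1) = 166.3367 kJ

166.3367 kJ


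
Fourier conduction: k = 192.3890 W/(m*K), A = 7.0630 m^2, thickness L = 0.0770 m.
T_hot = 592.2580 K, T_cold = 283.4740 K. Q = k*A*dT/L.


dT = 308.7840 K
Q = 192.3890 * 7.0630 * 308.7840 / 0.0770 = 5449209.5255 W

5449209.5255 W


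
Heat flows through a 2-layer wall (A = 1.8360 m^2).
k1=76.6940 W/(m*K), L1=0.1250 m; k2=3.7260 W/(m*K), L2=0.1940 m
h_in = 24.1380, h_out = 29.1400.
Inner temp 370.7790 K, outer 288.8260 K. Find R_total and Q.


R_conv_in = 1/(24.1380*1.8360) = 0.0226
R_1 = 0.1250/(76.6940*1.8360) = 0.0009
R_2 = 0.1940/(3.7260*1.8360) = 0.0284
R_conv_out = 1/(29.1400*1.8360) = 0.0187
R_total = 0.0705 K/W
Q = 81.9530 / 0.0705 = 1162.4184 W

R_total = 0.0705 K/W, Q = 1162.4184 W


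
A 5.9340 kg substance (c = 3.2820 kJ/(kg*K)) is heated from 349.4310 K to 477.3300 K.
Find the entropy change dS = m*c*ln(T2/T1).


T2/T1 = 1.3660
ln(T2/T1) = 0.3119
dS = 5.9340 * 3.2820 * 0.3119 = 6.0744 kJ/K

6.0744 kJ/K


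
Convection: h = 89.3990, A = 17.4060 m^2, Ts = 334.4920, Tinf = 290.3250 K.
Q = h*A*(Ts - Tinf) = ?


dT = 44.1670 K
Q = 89.3990 * 17.4060 * 44.1670 = 68727.3409 W

68727.3409 W


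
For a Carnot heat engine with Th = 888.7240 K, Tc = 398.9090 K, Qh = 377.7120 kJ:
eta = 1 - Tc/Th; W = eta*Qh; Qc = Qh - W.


eta = 1 - 398.9090/888.7240 = 0.5511
W = 0.5511 * 377.7120 = 208.1737 kJ
Qc = 377.7120 - 208.1737 = 169.5383 kJ

eta = 55.1144%, W = 208.1737 kJ, Qc = 169.5383 kJ


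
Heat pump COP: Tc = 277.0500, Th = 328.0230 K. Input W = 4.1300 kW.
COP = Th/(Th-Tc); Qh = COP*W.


COP = 328.0230 / 50.9730 = 6.4352
Qh = 6.4352 * 4.1300 = 26.5775 kW

COP = 6.4352, Qh = 26.5775 kW


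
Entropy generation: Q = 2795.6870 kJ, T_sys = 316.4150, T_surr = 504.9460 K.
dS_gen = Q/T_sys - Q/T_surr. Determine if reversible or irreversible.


dS_sys = 2795.6870/316.4150 = 8.8355 kJ/K
dS_surr = -2795.6870/504.9460 = -5.5366 kJ/K
dS_gen = 8.8355 - 5.5366 = 3.2989 kJ/K (irreversible)

dS_gen = 3.2989 kJ/K, irreversible


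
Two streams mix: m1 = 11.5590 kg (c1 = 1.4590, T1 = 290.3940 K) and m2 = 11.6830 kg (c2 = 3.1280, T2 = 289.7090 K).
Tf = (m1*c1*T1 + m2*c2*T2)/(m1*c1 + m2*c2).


num = 15484.6217
den = 53.4090
Tf = 289.9253 K

289.9253 K


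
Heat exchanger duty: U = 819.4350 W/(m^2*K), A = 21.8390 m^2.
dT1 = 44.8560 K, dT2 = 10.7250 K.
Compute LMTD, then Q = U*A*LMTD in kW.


LMTD = 23.8532 K
Q = 819.4350 * 21.8390 * 23.8532 = 426867.4990 W = 426.8675 kW

426.8675 kW


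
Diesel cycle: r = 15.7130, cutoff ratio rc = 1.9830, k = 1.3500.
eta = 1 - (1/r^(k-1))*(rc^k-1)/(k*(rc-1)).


r^(k-1) = 2.6224
rc^k = 2.5199
eta = 0.5632 = 56.3242%

56.3242%


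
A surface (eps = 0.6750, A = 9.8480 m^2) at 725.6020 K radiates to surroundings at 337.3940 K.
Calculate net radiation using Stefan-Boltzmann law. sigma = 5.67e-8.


T^4 = 2.7720e+11
Tsurr^4 = 1.2958e+10
Q = 0.6750 * 5.67e-8 * 9.8480 * 2.6424e+11 = 99594.8425 W

99594.8425 W


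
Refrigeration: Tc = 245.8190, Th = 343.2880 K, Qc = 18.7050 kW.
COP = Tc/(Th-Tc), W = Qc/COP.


COP = 245.8190 / 97.4690 = 2.5220
W = 18.7050 / 2.5220 = 7.4167 kW

COP = 2.5220, W = 7.4167 kW


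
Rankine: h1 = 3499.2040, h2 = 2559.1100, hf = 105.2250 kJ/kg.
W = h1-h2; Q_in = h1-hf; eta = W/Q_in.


W = 940.0940 kJ/kg
Q_in = 3393.9790 kJ/kg
eta = 0.2770 = 27.6989%

eta = 27.6989%


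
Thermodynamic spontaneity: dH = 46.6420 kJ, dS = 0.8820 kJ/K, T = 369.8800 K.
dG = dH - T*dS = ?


T*dS = 369.8800 * 0.8820 = 326.2342 kJ
dG = 46.6420 - 326.2342 = -279.5922 kJ (spontaneous)

dG = -279.5922 kJ, spontaneous


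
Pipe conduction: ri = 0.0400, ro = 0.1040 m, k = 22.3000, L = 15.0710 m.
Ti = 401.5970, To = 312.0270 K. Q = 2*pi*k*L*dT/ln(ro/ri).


dT = 89.5700 K
ln(ro/ri) = 0.9555
Q = 2*pi*22.3000*15.0710*89.5700 / 0.9555 = 197949.0775 W

197949.0775 W


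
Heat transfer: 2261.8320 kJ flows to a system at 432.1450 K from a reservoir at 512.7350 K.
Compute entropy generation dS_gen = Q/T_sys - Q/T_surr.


dS_sys = 2261.8320/432.1450 = 5.2340 kJ/K
dS_surr = -2261.8320/512.7350 = -4.4113 kJ/K
dS_gen = 5.2340 - 4.4113 = 0.8227 kJ/K (irreversible)

dS_gen = 0.8227 kJ/K, irreversible


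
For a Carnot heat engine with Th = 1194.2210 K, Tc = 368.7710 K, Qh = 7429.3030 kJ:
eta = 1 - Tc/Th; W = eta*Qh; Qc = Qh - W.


eta = 1 - 368.7710/1194.2210 = 0.6912
W = 0.6912 * 7429.3030 = 5135.1619 kJ
Qc = 7429.3030 - 5135.1619 = 2294.1411 kJ

eta = 69.1204%, W = 5135.1619 kJ, Qc = 2294.1411 kJ


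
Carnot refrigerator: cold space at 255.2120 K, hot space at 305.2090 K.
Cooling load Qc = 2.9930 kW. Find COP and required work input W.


COP = 255.2120 / 49.9970 = 5.1045
W = 2.9930 / 5.1045 = 0.5863 kW

COP = 5.1045, W = 0.5863 kW


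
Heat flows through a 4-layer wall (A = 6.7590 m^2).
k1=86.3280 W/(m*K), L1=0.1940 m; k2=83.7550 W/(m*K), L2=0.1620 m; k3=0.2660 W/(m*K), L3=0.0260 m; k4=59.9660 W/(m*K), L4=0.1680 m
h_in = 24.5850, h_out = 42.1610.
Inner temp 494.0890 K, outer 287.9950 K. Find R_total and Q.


R_conv_in = 1/(24.5850*6.7590) = 0.0060
R_1 = 0.1940/(86.3280*6.7590) = 0.0003
R_2 = 0.1620/(83.7550*6.7590) = 0.0003
R_3 = 0.0260/(0.2660*6.7590) = 0.0145
R_4 = 0.1680/(59.9660*6.7590) = 0.0004
R_conv_out = 1/(42.1610*6.7590) = 0.0035
R_total = 0.0250 K/W
Q = 206.0940 / 0.0250 = 8236.6328 W

R_total = 0.0250 K/W, Q = 8236.6328 W


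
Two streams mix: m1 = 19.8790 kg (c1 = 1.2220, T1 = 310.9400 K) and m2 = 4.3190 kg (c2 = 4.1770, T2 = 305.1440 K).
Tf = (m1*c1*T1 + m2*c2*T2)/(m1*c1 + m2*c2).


num = 13058.3364
den = 42.3326
Tf = 308.4700 K

308.4700 K


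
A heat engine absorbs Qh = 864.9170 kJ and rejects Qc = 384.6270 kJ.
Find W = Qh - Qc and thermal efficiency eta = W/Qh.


W = 864.9170 - 384.6270 = 480.2900 kJ
eta = 480.2900 / 864.9170 = 0.5553 = 55.5302%

W = 480.2900 kJ, eta = 55.5302%


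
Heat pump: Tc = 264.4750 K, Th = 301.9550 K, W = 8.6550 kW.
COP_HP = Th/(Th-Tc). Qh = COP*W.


COP = 301.9550 / 37.4800 = 8.0564
Qh = 8.0564 * 8.6550 = 69.7284 kW

COP = 8.0564, Qh = 69.7284 kW


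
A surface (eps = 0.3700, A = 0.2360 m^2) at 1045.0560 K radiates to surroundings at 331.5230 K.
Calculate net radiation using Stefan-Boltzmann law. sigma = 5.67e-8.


T^4 = 1.1928e+12
Tsurr^4 = 1.2080e+10
Q = 0.3700 * 5.67e-8 * 0.2360 * 1.1807e+12 = 5845.6708 W

5845.6708 W


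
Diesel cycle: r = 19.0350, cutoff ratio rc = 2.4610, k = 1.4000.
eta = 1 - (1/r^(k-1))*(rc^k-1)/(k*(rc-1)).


r^(k-1) = 3.2495
rc^k = 3.5282
eta = 0.6196 = 61.9621%

61.9621%


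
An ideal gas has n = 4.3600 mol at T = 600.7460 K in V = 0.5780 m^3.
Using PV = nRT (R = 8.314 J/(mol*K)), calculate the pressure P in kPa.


P = nRT/V = 4.3600 * 8.314 * 600.7460 / 0.5780
= 21776.4658 / 0.5780 = 37675.5463 Pa = 37.6755 kPa

37.6755 kPa


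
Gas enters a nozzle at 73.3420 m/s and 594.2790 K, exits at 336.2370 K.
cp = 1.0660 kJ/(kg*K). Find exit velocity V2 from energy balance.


dT = 258.0420 K
2*cp*1000*dT = 550145.5440
V1^2 = 5379.0490
V2 = sqrt(555524.5930) = 745.3352 m/s

745.3352 m/s


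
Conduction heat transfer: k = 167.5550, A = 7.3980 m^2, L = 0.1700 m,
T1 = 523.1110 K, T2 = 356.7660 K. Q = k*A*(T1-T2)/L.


dT = 166.3450 K
Q = 167.5550 * 7.3980 * 166.3450 / 0.1700 = 1212921.0944 W

1212921.0944 W


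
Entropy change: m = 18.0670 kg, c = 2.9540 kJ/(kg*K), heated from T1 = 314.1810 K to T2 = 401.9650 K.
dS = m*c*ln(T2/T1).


T2/T1 = 1.2794
ln(T2/T1) = 0.2464
dS = 18.0670 * 2.9540 * 0.2464 = 13.1501 kJ/K

13.1501 kJ/K


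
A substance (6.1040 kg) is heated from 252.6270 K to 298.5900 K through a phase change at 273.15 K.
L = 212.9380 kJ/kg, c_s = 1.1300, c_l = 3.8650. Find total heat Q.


Q1 (sensible, solid) = 6.1040 * 1.1300 * 20.5230 = 141.5578 kJ
Q2 (latent) = 6.1040 * 212.9380 = 1299.7736 kJ
Q3 (sensible, liquid) = 6.1040 * 3.8650 * 25.4400 = 600.1795 kJ
Q_total = 2041.5108 kJ

2041.5108 kJ


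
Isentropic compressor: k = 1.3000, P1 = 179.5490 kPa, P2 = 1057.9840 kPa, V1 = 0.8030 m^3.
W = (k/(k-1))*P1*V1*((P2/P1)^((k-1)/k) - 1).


(k-1)/k = 0.2308
(P2/P1)^exp = 1.5058
W = 4.3333 * 179.5490 * 0.8030 * (1.5058 - 1) = 315.9946 kJ

315.9946 kJ


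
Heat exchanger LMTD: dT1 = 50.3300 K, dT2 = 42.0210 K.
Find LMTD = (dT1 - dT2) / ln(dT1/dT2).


dT1/dT2 = 1.1977
ln(dT1/dT2) = 0.1804
LMTD = 8.3090 / 0.1804 = 46.0506 K

46.0506 K


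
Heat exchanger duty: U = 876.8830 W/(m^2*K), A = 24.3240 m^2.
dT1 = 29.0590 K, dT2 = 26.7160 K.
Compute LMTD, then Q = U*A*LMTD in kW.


LMTD = 27.8711 K
Q = 876.8830 * 24.3240 * 27.8711 = 594470.8582 W = 594.4709 kW

594.4709 kW


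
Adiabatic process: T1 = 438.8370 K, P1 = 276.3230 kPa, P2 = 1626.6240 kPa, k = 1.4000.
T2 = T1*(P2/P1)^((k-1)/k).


(k-1)/k = 0.2857
(P2/P1)^exp = 1.6594
T2 = 438.8370 * 1.6594 = 728.2259 K

728.2259 K


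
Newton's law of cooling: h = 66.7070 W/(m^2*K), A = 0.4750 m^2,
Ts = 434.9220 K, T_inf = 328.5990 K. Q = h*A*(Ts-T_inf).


dT = 106.3230 K
Q = 66.7070 * 0.4750 * 106.3230 = 3368.9320 W

3368.9320 W


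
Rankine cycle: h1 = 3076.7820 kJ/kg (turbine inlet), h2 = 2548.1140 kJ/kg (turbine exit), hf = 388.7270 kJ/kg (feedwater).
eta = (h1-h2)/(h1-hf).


W = 528.6680 kJ/kg
Q_in = 2688.0550 kJ/kg
eta = 0.1967 = 19.6673%

eta = 19.6673%


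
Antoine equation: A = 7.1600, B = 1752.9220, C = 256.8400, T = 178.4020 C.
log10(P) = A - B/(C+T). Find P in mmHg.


C+T = 435.2420
B/(C+T) = 4.0275
log10(P) = 7.1600 - 4.0275 = 3.1325
P = 10^3.1325 = 1356.8593 mmHg

1356.8593 mmHg


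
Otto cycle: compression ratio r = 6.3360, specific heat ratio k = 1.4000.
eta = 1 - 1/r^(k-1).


r^(k-1) = 2.0928
eta = 1 - 1/2.0928 = 0.5222 = 52.2169%

52.2169%


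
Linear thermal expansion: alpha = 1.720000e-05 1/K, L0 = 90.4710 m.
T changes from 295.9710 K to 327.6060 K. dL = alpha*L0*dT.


dT = 31.6350 K
dL = 1.720000e-05 * 90.4710 * 31.6350 = 0.049227 m
L_final = 90.520227 m

dL = 0.049227 m


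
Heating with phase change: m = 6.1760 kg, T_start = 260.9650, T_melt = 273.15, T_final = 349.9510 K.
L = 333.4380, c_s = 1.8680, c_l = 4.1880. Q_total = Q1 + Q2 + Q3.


Q1 (sensible, solid) = 6.1760 * 1.8680 * 12.1850 = 140.5755 kJ
Q2 (latent) = 6.1760 * 333.4380 = 2059.3131 kJ
Q3 (sensible, liquid) = 6.1760 * 4.1880 * 76.8010 = 1986.4646 kJ
Q_total = 4186.3532 kJ

4186.3532 kJ


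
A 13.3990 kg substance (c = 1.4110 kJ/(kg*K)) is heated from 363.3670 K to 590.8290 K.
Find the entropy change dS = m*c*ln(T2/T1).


T2/T1 = 1.6260
ln(T2/T1) = 0.4861
dS = 13.3990 * 1.4110 * 0.4861 = 9.1905 kJ/K

9.1905 kJ/K


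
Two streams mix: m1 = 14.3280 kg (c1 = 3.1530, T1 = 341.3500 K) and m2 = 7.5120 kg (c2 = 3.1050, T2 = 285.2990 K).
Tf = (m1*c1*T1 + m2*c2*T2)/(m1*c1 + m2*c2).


num = 22075.4211
den = 68.5009
Tf = 322.2645 K

322.2645 K


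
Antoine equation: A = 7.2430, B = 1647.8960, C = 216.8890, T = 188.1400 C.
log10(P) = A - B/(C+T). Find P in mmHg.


C+T = 405.0290
B/(C+T) = 4.0686
log10(P) = 7.2430 - 4.0686 = 3.1744
P = 10^3.1744 = 1494.2123 mmHg

1494.2123 mmHg


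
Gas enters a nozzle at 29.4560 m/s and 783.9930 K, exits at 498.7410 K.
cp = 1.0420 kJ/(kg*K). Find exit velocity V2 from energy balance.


dT = 285.2520 K
2*cp*1000*dT = 594465.1680
V1^2 = 867.6559
V2 = sqrt(595332.8239) = 771.5781 m/s

771.5781 m/s


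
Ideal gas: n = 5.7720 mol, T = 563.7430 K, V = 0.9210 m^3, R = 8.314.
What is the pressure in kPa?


P = nRT/V = 5.7720 * 8.314 * 563.7430 / 0.9210
= 27053.1291 / 0.9210 = 29373.6472 Pa = 29.3736 kPa

29.3736 kPa


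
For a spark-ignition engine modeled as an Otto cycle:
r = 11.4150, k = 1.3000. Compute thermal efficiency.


r^(k-1) = 2.0761
eta = 1 - 1/2.0761 = 0.5183 = 51.8322%

51.8322%


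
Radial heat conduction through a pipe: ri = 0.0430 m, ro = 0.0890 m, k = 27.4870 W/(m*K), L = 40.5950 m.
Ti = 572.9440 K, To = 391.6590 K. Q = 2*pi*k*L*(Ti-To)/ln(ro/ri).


dT = 181.2850 K
ln(ro/ri) = 0.7274
Q = 2*pi*27.4870*40.5950*181.2850 / 0.7274 = 1747216.3529 W

1747216.3529 W


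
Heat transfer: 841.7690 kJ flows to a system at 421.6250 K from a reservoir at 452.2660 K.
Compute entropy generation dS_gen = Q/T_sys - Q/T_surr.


dS_sys = 841.7690/421.6250 = 1.9965 kJ/K
dS_surr = -841.7690/452.2660 = -1.8612 kJ/K
dS_gen = 1.9965 - 1.8612 = 0.1353 kJ/K (irreversible)

dS_gen = 0.1353 kJ/K, irreversible


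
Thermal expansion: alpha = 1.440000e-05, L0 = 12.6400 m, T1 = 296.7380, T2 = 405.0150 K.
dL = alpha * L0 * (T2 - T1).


dT = 108.2770 K
dL = 1.440000e-05 * 12.6400 * 108.2770 = 0.019708 m
L_final = 12.659708 m

dL = 0.019708 m


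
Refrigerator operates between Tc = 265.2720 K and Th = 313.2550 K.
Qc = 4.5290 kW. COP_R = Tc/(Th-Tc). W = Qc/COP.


COP = 265.2720 / 47.9830 = 5.5285
W = 4.5290 / 5.5285 = 0.8192 kW

COP = 5.5285, W = 0.8192 kW


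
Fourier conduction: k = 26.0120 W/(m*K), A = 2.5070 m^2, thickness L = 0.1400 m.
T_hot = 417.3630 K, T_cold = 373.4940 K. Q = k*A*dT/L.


dT = 43.8690 K
Q = 26.0120 * 2.5070 * 43.8690 / 0.1400 = 20434.2065 W

20434.2065 W


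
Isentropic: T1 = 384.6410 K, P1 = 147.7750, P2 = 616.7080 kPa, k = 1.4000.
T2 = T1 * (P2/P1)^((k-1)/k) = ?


(k-1)/k = 0.2857
(P2/P1)^exp = 1.5041
T2 = 384.6410 * 1.5041 = 578.5424 K

578.5424 K


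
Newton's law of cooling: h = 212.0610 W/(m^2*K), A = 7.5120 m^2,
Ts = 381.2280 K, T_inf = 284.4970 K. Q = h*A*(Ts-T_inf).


dT = 96.7310 K
Q = 212.0610 * 7.5120 * 96.7310 = 154092.6989 W

154092.6989 W


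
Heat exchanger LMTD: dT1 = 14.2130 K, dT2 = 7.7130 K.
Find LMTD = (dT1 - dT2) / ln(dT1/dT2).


dT1/dT2 = 1.8427
ln(dT1/dT2) = 0.6112
LMTD = 6.5000 / 0.6112 = 10.6339 K

10.6339 K


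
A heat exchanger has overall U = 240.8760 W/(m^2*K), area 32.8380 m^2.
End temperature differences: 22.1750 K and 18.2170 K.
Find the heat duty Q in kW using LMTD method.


LMTD = 20.1312 K
Q = 240.8760 * 32.8380 * 20.1312 = 159235.4443 W = 159.2354 kW

159.2354 kW


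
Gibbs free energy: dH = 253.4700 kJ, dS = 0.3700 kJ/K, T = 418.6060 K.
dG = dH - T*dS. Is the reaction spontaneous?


T*dS = 418.6060 * 0.3700 = 154.8842 kJ
dG = 253.4700 - 154.8842 = 98.5858 kJ (non-spontaneous)

dG = 98.5858 kJ, non-spontaneous


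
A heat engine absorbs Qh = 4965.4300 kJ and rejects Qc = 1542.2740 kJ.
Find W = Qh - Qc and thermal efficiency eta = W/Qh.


W = 4965.4300 - 1542.2740 = 3423.1560 kJ
eta = 3423.1560 / 4965.4300 = 0.6894 = 68.9398%

W = 3423.1560 kJ, eta = 68.9398%


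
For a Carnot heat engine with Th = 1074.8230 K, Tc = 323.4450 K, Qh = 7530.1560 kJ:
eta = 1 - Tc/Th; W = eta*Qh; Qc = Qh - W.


eta = 1 - 323.4450/1074.8230 = 0.6991
W = 0.6991 * 7530.1560 = 5264.1166 kJ
Qc = 7530.1560 - 5264.1166 = 2266.0394 kJ

eta = 69.9071%, W = 5264.1166 kJ, Qc = 2266.0394 kJ


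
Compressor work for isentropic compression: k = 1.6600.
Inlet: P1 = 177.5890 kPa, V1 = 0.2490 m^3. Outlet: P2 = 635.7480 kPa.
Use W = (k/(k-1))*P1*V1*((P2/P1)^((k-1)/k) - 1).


(k-1)/k = 0.3976
(P2/P1)^exp = 1.6604
W = 2.5152 * 177.5890 * 0.2490 * (1.6604 - 1) = 73.4492 kJ

73.4492 kJ


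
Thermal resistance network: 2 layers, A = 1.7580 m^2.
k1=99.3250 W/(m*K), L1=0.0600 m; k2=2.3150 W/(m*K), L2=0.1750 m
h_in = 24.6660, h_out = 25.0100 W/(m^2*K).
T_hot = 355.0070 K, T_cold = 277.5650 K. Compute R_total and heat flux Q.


R_conv_in = 1/(24.6660*1.7580) = 0.0231
R_1 = 0.0600/(99.3250*1.7580) = 0.0003
R_2 = 0.1750/(2.3150*1.7580) = 0.0430
R_conv_out = 1/(25.0100*1.7580) = 0.0227
R_total = 0.0891 K/W
Q = 77.4420 / 0.0891 = 868.6820 W

R_total = 0.0891 K/W, Q = 868.6820 W


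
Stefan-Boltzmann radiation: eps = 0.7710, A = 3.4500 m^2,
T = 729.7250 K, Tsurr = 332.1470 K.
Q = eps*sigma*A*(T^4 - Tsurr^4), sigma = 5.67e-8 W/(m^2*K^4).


T^4 = 2.8355e+11
Tsurr^4 = 1.2171e+10
Q = 0.7710 * 5.67e-8 * 3.4500 * 2.7138e+11 = 40929.8888 W

40929.8888 W


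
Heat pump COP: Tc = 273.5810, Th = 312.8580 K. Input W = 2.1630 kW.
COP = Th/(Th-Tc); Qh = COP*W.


COP = 312.8580 / 39.2770 = 7.9654
Qh = 7.9654 * 2.1630 = 17.2292 kW

COP = 7.9654, Qh = 17.2292 kW


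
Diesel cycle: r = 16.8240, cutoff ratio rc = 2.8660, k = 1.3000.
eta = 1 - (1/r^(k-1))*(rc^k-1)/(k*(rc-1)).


r^(k-1) = 2.3323
rc^k = 3.9306
eta = 0.4820 = 48.2008%

48.2008%


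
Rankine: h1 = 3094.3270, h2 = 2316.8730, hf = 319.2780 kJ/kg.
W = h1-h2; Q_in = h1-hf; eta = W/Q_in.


W = 777.4540 kJ/kg
Q_in = 2775.0490 kJ/kg
eta = 0.2802 = 28.0159%

eta = 28.0159%


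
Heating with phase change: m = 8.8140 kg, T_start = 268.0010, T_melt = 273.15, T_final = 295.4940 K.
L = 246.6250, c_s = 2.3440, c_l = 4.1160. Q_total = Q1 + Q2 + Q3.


Q1 (sensible, solid) = 8.8140 * 2.3440 * 5.1490 = 106.3784 kJ
Q2 (latent) = 8.8140 * 246.6250 = 2173.7528 kJ
Q3 (sensible, liquid) = 8.8140 * 4.1160 * 22.3440 = 810.6051 kJ
Q_total = 3090.7363 kJ

3090.7363 kJ


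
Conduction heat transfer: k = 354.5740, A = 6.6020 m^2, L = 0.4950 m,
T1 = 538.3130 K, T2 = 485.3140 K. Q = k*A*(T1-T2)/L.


dT = 52.9990 K
Q = 354.5740 * 6.6020 * 52.9990 / 0.4950 = 250636.8266 W

250636.8266 W


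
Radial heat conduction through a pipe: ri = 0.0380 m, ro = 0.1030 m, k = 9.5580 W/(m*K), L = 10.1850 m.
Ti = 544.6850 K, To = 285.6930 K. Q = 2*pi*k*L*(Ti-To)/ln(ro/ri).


dT = 258.9920 K
ln(ro/ri) = 0.9971
Q = 2*pi*9.5580*10.1850*258.9920 / 0.9971 = 158868.1752 W

158868.1752 W


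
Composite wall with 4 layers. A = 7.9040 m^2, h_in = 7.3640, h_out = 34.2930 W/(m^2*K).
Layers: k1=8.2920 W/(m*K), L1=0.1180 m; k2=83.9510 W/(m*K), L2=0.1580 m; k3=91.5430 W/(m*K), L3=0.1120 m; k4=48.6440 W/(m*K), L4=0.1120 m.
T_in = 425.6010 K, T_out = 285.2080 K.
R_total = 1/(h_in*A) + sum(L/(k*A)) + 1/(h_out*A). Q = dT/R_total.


R_conv_in = 1/(7.3640*7.9040) = 0.0172
R_1 = 0.1180/(8.2920*7.9040) = 0.0018
R_2 = 0.1580/(83.9510*7.9040) = 0.0002
R_3 = 0.1120/(91.5430*7.9040) = 0.0002
R_4 = 0.1120/(48.6440*7.9040) = 0.0003
R_conv_out = 1/(34.2930*7.9040) = 0.0037
R_total = 0.0234 K/W
Q = 140.3930 / 0.0234 = 6011.3633 W

R_total = 0.0234 K/W, Q = 6011.3633 W
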